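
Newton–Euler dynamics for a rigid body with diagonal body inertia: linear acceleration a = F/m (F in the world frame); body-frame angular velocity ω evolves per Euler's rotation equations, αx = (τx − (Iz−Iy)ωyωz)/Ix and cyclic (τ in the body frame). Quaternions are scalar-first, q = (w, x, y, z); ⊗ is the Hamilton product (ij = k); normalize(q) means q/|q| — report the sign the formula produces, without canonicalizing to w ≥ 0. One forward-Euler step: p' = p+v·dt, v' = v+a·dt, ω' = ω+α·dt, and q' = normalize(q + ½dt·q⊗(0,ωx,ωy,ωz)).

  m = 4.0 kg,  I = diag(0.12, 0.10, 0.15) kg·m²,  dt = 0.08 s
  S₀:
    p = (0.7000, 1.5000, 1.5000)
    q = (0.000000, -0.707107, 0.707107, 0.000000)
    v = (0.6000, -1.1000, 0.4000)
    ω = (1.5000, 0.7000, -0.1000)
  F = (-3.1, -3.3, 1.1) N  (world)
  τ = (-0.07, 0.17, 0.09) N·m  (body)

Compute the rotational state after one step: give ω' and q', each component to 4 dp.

ω' = (1.4557, 0.8324, -0.0408)
q' = (0.0226, -0.7084, 0.7027, -0.0621)

ω×(Iω) gyroscopic = (-0.0035, 0.0045, -0.0210)
(τ − ω×Iω)/I = (-0.5542, 1.6550, 0.7400)
ω' = ω + α·dt = (1.4557, 0.8324, -0.0408)
q⊗(0,ω) = (0.5656856, -0.0707107, -0.0707107, -1.5556354)
updated quaternion q' = (0.0226, -0.7084, 0.7027, -0.0621)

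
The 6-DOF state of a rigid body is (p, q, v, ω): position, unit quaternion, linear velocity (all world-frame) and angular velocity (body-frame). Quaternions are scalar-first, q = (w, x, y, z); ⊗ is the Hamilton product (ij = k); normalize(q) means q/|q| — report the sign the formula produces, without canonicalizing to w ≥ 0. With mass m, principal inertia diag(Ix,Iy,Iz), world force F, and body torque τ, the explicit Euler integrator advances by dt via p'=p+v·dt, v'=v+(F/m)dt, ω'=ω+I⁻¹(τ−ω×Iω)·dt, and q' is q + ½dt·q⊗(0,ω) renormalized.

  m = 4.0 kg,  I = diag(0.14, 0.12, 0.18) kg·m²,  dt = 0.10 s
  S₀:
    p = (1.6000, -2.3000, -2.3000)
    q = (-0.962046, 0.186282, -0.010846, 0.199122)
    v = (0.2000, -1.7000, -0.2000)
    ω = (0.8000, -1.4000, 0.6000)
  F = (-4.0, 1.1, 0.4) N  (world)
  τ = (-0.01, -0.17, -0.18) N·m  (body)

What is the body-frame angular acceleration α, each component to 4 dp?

precession coupling ω×(Iω) = (-0.0504, -0.0192, 0.0224)
α = I⁻¹(τ − ω×Iω) = (0.2886, -1.2567, -1.1244)

α = (0.2886, -1.2567, -1.1244)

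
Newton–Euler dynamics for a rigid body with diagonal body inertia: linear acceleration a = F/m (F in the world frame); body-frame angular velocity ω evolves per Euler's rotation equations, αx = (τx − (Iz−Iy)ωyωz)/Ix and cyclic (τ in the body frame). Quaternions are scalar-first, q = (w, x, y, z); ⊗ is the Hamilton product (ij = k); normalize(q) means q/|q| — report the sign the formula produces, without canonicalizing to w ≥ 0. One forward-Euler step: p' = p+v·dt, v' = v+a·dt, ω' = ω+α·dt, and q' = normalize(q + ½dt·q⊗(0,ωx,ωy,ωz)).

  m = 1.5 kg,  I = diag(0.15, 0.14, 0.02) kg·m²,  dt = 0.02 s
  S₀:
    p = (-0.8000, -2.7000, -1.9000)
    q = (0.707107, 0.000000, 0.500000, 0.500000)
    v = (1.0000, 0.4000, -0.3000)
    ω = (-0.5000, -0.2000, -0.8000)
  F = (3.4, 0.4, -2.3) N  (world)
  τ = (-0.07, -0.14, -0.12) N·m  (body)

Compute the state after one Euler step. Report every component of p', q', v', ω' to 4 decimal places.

p' = (-0.7800, -2.6920, -1.9060)
q' = (0.7121, -0.0065, 0.4961, 0.4968)
v' = (1.0453, 0.4053, -0.3307)
ω' = (-0.5068, -0.2274, -0.9190)

angular accel α = (-0.3387, -1.3714, -5.9500)
ω + α·dt = (-0.5068, -0.2274, -0.9190)
q⊗(0,ω) = (0.5000000, -0.6535535, -0.3914214, -0.3156856)
updated quaternion q' = (0.7121, -0.0065, 0.4961, 0.4968)
p' = p + v·dt = (-0.7800, -2.6920, -1.9060)
v' = v + a·dt = (1.0453, 0.4053, -0.3307)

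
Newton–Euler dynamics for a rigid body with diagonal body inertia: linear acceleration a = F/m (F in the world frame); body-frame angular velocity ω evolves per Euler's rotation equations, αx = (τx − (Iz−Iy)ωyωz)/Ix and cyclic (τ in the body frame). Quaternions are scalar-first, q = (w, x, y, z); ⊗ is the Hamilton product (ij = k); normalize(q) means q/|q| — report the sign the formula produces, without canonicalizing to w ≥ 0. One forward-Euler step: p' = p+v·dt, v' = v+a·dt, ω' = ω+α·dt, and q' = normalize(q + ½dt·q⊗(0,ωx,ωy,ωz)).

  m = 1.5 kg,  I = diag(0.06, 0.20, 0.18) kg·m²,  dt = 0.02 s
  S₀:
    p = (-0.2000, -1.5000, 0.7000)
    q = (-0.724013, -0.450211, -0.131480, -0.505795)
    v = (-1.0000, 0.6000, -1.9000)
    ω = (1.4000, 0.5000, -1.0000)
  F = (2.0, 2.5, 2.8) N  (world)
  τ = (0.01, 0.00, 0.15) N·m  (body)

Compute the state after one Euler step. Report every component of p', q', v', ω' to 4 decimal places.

a = F/m = (1.3333, 1.6667, 1.8667)
new position p' = (-0.2200, -1.4880, 0.6620)
new velocity v' = (-0.9733, 0.6333, -1.8627)
gyro term ω×Iω = (0.0100, 0.1680, 0.0980)
angular accel α = (0.0000, -0.8400, 0.2889)
ω' = ω + α·dt = (1.4000, 0.4832, -0.9942)
q⊗(0,ω) = (0.1902404, -0.6292407, -1.5203305, 0.6829795)
updated quaternion q' = (-0.7220, -0.4564, -0.1467, -0.4989)

p' = (-0.2200, -1.4880, 0.6620)
q' = (-0.7220, -0.4564, -0.1467, -0.4989)
v' = (-0.9733, 0.6333, -1.8627)
ω' = (1.4000, 0.4832, -0.9942)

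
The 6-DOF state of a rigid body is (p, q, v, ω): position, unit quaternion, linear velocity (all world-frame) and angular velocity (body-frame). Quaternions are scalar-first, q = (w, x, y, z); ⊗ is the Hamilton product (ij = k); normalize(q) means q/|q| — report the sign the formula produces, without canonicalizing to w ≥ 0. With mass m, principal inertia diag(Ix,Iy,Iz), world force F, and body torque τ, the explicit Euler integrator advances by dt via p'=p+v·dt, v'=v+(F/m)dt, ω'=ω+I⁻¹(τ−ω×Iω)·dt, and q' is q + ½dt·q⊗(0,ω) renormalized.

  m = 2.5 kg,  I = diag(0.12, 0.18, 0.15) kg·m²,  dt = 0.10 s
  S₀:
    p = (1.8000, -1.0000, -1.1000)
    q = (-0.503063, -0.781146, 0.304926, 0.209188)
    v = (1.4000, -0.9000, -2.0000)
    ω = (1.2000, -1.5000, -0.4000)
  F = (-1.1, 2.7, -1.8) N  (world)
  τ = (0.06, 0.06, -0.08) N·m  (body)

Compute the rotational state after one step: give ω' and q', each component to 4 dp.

ω' = (1.2650, -1.4747, -0.3813)
q' = (-0.4271, -0.7979, 0.3380, 0.2583)

(τ − ω×Iω)/I = (0.6500, 0.2533, 0.1867)
ω' = ω + α·dt = (1.2650, -1.4747, -0.3813)
2q̇ = q⊗(0,ω) = (1.4784394, -0.4118640, 0.6931617, 1.0070330)
updated quaternion q' = (-0.4271, -0.7979, 0.3380, 0.2583)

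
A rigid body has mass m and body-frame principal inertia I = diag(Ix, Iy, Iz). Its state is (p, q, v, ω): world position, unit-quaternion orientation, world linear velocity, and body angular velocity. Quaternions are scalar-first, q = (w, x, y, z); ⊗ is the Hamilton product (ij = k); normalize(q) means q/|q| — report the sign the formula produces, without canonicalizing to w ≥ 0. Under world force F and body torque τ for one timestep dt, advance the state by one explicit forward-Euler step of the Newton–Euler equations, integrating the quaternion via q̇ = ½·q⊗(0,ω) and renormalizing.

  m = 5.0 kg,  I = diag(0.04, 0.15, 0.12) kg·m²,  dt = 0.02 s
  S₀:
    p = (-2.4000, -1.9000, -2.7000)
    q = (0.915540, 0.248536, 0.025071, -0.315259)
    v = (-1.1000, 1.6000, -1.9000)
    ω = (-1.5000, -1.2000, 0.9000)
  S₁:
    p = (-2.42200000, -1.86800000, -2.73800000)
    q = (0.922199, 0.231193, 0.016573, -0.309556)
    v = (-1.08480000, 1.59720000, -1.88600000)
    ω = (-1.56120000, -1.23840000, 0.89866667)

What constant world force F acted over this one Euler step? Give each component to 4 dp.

F = (3.8000, -0.7000, 3.5000)

Δv = v₁−v₀ = (0.01520000, -0.00280000, 0.01400000)
m·(v₁−v₀)/dt = (3.8000, -0.7000, 3.5000)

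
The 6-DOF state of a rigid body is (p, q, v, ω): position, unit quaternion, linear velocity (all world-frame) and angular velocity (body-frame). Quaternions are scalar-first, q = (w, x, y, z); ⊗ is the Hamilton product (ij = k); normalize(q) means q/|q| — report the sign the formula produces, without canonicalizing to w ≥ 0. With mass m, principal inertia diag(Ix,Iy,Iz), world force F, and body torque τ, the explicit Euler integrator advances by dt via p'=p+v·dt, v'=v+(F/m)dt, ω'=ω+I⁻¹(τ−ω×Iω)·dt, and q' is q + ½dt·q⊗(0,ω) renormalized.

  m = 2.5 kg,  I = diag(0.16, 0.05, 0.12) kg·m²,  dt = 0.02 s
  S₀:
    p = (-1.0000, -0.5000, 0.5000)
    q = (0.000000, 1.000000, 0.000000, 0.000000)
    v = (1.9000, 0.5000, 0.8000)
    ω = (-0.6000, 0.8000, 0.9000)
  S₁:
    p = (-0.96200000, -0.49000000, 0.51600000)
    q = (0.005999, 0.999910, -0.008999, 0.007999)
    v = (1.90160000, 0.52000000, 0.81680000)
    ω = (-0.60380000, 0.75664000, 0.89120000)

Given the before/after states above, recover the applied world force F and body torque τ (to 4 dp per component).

F = (0.2000, 2.5000, 2.1000)
τ = (0.0200, -0.1300, 0.0000)

ω₁ − ω₀ = (-0.00380000, -0.04336000, -0.00880000)
ω₀×(Iω₀) = (0.0504, -0.0216, 0.0528)
τ = I·(Δω/dt) + ω₀×(Iω₀) = (0.0200, -0.1300, 0.0000)
velocity change Δv = (0.00160000, 0.02000000, 0.01680000)
m·(v₁−v₀)/dt = (0.2000, 2.5000, 2.1000)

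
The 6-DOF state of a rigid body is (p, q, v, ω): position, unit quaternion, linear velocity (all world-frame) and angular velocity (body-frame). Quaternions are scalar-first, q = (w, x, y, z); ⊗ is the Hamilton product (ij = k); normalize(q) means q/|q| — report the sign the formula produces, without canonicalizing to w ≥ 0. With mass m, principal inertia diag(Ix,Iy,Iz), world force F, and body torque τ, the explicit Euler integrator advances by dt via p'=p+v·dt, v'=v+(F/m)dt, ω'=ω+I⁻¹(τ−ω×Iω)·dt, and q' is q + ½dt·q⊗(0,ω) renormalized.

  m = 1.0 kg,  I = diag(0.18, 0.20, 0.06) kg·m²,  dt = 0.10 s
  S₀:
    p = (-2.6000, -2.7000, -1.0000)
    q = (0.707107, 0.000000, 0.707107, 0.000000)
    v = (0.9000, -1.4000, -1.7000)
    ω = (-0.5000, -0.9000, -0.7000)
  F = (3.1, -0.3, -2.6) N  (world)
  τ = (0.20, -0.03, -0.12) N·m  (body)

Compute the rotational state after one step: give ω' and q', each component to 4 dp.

ω' = (-0.3399, -0.9360, -0.9150)
q' = (0.7375, -0.0423, 0.6740, -0.0071)

α = I⁻¹(τ − ω×Iω) = (1.6011, -0.3600, -2.1500)
new body rate ω' = (-0.3399, -0.9360, -0.9150)
2q̇ = q⊗(0,ω) = (0.6363963, -0.8485284, -0.6363963, -0.1414214)
q + ½dt·q⊗(0,ω), renormalized = (0.7375, -0.0423, 0.6740, -0.0071)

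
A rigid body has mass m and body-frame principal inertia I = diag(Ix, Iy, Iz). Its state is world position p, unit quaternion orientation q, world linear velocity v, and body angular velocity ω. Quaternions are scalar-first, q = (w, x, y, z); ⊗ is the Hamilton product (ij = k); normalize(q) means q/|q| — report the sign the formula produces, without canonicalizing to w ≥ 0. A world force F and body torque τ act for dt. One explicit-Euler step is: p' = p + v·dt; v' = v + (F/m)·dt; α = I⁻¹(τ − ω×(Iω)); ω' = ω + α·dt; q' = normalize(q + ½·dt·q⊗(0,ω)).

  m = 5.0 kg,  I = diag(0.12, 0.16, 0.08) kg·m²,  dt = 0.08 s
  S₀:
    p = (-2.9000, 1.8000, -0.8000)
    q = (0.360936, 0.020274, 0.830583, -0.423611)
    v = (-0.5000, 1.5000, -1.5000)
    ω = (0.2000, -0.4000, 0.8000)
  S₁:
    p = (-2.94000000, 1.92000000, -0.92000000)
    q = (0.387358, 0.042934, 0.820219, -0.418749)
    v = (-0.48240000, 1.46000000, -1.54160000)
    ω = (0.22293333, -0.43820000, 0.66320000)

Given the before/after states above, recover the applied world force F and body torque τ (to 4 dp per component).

rate change Δω = (0.02293333, -0.03820000, -0.13680000)
τ = I·(Δω/dt) + ω₀×(Iω₀) = (0.0600, -0.0700, -0.1400)
Δv = v₁−v₀ = (0.01760000, -0.04000000, -0.04160000)
m·(v₁−v₀)/dt = (1.1000, -2.5000, -2.6000)

F = (1.1000, -2.5000, -2.6000)
τ = (0.0600, -0.0700, -0.1400)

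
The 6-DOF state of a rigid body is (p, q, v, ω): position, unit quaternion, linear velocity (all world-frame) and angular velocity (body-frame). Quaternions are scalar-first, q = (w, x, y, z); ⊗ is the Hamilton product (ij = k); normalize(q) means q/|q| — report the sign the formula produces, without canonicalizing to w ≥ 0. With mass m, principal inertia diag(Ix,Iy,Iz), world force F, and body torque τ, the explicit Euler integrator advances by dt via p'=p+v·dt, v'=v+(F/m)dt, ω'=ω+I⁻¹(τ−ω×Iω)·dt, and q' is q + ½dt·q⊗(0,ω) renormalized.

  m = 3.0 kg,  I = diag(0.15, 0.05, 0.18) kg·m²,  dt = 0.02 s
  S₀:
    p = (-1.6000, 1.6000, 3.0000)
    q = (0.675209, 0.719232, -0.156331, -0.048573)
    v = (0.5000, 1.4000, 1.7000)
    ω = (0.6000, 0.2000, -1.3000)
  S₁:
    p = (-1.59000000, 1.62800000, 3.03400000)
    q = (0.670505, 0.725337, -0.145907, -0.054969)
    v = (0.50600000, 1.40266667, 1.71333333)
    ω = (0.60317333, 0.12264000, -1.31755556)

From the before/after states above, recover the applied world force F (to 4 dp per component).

F = (0.9000, 0.4000, 2.0000)

velocity change Δv = (0.00600000, 0.00266667, 0.01333333)
F = m·Δv/dt = (0.9000, 0.4000, 2.0000)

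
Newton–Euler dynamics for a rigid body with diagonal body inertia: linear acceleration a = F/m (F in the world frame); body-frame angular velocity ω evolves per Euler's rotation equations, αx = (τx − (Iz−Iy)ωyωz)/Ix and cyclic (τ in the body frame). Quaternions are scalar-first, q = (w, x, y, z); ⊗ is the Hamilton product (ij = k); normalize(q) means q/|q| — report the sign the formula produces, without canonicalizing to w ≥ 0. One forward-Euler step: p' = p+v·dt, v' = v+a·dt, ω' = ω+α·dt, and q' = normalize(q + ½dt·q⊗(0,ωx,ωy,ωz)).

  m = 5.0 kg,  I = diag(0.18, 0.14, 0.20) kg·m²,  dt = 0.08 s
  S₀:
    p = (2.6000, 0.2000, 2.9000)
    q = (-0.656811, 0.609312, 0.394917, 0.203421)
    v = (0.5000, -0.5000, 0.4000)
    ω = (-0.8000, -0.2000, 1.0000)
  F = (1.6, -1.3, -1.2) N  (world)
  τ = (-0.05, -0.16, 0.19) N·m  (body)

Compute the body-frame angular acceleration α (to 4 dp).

α = (-0.2111, -1.2571, 0.9820)

gyro term ω×Iω = (-0.0120, 0.0160, -0.0064)
(τ − ω×Iω)/I = (-0.2111, -1.2571, 0.9820)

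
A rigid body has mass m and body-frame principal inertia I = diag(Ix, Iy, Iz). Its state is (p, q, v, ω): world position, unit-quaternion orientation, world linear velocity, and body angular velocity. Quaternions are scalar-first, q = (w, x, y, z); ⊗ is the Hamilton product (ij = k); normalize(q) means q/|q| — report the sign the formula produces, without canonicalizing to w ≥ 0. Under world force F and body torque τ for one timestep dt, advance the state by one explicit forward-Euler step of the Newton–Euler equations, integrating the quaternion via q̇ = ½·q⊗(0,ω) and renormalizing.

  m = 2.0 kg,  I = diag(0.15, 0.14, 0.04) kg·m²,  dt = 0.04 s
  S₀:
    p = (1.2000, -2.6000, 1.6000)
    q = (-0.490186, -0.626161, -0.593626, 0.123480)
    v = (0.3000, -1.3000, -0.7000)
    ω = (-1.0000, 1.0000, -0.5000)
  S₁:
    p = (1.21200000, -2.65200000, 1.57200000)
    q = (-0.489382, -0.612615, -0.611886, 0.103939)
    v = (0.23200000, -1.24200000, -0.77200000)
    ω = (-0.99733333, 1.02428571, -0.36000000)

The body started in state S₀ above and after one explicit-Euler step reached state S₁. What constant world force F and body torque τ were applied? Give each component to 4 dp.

F = (-3.4000, 2.9000, -3.6000)
τ = (0.0600, 0.1400, 0.1500)

Δv = v₁−v₀ = (-0.06800000, 0.05800000, -0.07200000)
F = m·Δv/dt = (-3.4000, 2.9000, -3.6000)
Δω = ω₁−ω₀ = (0.00266667, 0.02428571, 0.14000000)
ω₀×(Iω₀) = (0.0500, 0.0550, 0.0100)
applied torque τ = (0.0600, 0.1400, 0.1500)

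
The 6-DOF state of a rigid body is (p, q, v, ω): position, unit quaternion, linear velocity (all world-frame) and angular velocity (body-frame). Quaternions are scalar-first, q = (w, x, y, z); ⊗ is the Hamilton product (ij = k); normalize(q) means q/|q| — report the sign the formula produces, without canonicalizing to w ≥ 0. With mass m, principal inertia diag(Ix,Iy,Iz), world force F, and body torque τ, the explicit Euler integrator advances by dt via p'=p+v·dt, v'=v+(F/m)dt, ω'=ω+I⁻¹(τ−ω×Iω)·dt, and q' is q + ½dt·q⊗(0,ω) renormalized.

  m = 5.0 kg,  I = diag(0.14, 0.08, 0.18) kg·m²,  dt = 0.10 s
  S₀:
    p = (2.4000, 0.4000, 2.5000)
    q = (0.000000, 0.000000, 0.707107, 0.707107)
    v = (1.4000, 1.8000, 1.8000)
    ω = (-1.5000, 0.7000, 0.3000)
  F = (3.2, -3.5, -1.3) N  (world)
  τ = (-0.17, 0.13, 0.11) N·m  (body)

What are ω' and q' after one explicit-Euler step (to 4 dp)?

ω' = (-1.6364, 0.8400, 0.3261)
q' = (-0.0352, -0.0141, 0.6518, 0.7575)

precession coupling ω×(Iω) = (0.0210, 0.0180, 0.0630)
(τ − ω×Iω)/I = (-1.3643, 1.4000, 0.2611)
ω' = ω + α·dt = (-1.6364, 0.8400, 0.3261)
q⊗(0,ω) = (-0.7071070, -0.2828428, -1.0606605, 1.0606605)
q + ½dt·q⊗(0,ω), renormalized = (-0.0352, -0.0141, 0.6518, 0.7575)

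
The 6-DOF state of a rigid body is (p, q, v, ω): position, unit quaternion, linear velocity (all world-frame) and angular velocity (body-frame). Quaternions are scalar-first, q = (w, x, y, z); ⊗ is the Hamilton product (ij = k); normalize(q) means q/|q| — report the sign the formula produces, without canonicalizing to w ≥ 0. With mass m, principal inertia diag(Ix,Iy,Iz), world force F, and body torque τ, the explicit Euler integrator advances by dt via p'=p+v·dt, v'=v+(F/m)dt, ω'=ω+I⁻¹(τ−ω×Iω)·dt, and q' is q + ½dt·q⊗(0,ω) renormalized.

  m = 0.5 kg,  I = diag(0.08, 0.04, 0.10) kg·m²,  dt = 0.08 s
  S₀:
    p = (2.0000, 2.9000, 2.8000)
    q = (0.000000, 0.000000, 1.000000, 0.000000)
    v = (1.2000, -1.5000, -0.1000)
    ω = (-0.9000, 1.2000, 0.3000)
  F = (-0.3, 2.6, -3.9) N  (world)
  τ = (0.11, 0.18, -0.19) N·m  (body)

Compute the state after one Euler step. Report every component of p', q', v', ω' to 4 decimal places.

p' = (2.0960, 2.7800, 2.7920)
q' = (-0.0479, 0.0120, 0.9981, 0.0359)
v' = (1.1520, -1.0840, -0.7240)
ω' = (-0.8116, 1.5492, 0.1134)

p' = p + v·dt = (2.0960, 2.7800, 2.7920)
new velocity v' = (1.1520, -1.0840, -0.7240)
ω×(Iω) gyroscopic = (0.0216, 0.0054, 0.0432)
α = I⁻¹(τ − ω×Iω) = (1.1050, 4.3650, -2.3320)
new body rate ω' = (-0.8116, 1.5492, 0.1134)
2q̇ = q⊗(0,ω) = (-1.2000000, 0.3000000, 0.0000000, 0.9000000)
updated quaternion q' = (-0.0479, 0.0120, 0.9981, 0.0359)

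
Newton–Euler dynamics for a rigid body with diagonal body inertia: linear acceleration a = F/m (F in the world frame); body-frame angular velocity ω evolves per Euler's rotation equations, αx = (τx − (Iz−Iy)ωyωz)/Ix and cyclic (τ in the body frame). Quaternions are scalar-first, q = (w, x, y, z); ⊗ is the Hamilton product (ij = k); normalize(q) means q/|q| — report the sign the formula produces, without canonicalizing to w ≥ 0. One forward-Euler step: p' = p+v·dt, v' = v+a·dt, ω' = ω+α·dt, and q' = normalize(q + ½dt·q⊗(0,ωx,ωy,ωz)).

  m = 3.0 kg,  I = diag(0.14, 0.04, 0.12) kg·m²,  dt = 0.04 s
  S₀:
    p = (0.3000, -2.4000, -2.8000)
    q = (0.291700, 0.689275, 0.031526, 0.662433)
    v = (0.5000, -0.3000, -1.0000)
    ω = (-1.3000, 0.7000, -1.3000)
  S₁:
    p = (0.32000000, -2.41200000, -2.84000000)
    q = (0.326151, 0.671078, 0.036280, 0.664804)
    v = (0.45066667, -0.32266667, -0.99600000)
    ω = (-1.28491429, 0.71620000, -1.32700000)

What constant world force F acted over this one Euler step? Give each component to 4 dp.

F = (-3.7000, -1.7000, 0.3000)

velocity change Δv = (-0.04933333, -0.02266667, 0.00400000)
applied force F = (-3.7000, -1.7000, 0.3000)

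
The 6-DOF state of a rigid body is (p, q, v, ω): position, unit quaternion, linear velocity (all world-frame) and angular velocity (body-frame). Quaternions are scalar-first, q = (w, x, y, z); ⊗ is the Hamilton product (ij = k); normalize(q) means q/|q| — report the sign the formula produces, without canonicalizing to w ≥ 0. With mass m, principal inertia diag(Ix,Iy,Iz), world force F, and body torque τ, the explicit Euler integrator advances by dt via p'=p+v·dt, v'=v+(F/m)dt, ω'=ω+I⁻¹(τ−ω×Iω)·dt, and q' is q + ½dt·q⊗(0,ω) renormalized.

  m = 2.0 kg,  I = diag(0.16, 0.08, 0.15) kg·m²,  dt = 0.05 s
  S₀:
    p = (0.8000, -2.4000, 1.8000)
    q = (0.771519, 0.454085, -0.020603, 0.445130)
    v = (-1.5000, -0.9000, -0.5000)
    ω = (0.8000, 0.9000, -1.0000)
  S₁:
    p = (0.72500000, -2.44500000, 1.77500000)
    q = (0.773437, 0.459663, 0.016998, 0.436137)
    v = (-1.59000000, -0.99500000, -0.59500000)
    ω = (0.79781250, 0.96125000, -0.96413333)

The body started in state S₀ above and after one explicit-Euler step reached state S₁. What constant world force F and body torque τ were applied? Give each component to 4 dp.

F = (-3.6000, -3.8000, -3.8000)
τ = (-0.0700, 0.0900, 0.0500)

ω₁ − ω₀ = (-0.00218750, 0.06125000, 0.03586667)
I·α + gyro = (-0.0700, 0.0900, 0.0500)
Δv = v₁−v₀ = (-0.09000000, -0.09500000, -0.09500000)
F = m·Δv/dt = (-3.6000, -3.8000, -3.8000)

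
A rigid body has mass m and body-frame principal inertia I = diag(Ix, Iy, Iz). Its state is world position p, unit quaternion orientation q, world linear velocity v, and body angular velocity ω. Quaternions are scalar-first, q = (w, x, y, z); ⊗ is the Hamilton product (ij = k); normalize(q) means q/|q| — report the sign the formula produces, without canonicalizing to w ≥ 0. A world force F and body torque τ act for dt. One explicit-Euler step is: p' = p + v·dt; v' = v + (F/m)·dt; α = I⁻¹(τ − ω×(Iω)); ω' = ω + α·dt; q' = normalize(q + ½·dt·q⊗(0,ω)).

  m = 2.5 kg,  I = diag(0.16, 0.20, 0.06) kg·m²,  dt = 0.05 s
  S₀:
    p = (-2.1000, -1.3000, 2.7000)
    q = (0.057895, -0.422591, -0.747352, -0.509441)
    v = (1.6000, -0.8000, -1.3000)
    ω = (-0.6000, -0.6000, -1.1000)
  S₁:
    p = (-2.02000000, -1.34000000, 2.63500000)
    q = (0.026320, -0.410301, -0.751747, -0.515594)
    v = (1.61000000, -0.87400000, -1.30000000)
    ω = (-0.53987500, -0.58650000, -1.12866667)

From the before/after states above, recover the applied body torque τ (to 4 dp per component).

ω₁ − ω₀ = (0.06012500, 0.01350000, -0.02866667)
I·α + gyro = (0.1000, 0.1200, -0.0200)

τ = (0.1000, 0.1200, -0.0200)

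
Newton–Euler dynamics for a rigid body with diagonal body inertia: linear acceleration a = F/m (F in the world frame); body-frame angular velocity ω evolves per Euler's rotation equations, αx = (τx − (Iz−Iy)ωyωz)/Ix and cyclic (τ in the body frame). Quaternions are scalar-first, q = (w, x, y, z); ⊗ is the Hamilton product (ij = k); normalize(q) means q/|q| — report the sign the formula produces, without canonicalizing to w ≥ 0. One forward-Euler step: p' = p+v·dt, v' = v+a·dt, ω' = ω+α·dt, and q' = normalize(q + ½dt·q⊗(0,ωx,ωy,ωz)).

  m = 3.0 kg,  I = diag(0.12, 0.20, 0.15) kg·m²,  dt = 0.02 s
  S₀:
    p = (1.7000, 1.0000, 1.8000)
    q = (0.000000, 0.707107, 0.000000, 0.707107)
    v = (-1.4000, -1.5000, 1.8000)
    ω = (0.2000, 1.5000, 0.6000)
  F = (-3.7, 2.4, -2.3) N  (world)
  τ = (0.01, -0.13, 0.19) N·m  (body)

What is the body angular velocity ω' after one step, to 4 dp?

gyro term ω×Iω = (-0.0450, -0.0036, 0.0240)
(τ − ω×Iω)/I = (0.4583, -0.6320, 1.1067)
ω + α·dt = (0.2092, 1.4874, 0.6221)

ω' = (0.2092, 1.4874, 0.6221)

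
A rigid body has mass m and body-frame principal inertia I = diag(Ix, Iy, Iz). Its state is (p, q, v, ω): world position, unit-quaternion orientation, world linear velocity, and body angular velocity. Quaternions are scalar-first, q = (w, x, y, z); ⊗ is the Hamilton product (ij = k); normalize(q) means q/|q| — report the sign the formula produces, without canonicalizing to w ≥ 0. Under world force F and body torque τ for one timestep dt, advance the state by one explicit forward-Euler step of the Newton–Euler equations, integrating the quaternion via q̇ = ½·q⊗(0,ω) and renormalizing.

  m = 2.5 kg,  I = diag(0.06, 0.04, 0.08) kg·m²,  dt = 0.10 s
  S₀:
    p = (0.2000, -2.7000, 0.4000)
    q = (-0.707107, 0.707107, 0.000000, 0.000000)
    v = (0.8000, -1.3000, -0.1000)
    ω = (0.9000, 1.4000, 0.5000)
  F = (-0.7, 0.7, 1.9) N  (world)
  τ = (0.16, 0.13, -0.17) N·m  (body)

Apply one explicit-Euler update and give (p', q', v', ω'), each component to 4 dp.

a = (-0.2800, 0.2800, 0.7600)
p' = p + v·dt = (0.2800, -2.8300, 0.3900)
v' = v + a·dt = (0.7720, -1.2720, -0.0240)
gyro term ω×Iω = (0.0280, -0.0090, -0.0252)
angular accel α = (2.2000, 3.4750, -1.8100)
ω + α·dt = (1.1200, 1.7475, 0.3190)
q⊗(0,ω) = (-0.6363963, -0.6363963, -1.3435033, 0.6363963)
q' = normalize(q + ½dt·q⊗(0,ω)) = (-0.7362, 0.6728, -0.0669, 0.0317)

p' = (0.2800, -2.8300, 0.3900)
q' = (-0.7362, 0.6728, -0.0669, 0.0317)
v' = (0.7720, -1.2720, -0.0240)
ω' = (1.1200, 1.7475, 0.3190)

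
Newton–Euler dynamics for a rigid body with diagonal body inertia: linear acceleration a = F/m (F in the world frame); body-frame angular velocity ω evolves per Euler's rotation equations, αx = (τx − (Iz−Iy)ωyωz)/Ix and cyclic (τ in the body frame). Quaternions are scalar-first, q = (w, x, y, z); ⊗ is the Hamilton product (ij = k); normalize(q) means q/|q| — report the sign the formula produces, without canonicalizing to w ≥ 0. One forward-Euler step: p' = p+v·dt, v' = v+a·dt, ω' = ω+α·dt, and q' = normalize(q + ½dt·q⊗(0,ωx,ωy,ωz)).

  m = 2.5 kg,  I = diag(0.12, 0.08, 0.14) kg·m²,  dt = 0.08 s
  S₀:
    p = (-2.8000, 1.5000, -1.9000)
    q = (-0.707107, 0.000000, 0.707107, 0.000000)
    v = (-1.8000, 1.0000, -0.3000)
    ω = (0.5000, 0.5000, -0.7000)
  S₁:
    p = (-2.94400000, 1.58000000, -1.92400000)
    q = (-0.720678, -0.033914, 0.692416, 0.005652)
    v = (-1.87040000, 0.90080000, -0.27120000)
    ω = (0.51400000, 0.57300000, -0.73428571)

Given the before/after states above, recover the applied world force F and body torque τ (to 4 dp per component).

F = (-2.2000, -3.1000, 0.9000)
τ = (0.0000, 0.0800, -0.0700)

velocity change Δv = (-0.07040000, -0.09920000, 0.02880000)
m·(v₁−v₀)/dt = (-2.2000, -3.1000, 0.9000)
Δω = ω₁−ω₀ = (0.01400000, 0.07300000, -0.03428571)
τ = I·(Δω/dt) + ω₀×(Iω₀) = (0.0000, 0.0800, -0.0700)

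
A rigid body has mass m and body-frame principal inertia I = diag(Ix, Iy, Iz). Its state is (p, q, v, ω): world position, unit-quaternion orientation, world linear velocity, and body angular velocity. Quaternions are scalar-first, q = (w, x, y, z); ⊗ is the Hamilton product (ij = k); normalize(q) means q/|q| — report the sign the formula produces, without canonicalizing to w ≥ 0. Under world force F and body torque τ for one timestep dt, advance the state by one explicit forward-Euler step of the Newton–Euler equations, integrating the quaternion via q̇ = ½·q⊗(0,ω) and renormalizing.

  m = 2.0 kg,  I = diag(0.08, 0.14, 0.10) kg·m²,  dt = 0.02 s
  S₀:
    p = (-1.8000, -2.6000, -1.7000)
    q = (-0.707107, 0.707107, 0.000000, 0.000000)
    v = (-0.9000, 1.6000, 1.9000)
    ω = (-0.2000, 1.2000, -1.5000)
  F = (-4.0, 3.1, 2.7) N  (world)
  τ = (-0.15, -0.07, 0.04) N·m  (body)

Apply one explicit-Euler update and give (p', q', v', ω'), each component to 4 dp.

p' = (-1.8180, -2.5680, -1.6620)
q' = (-0.7056, 0.7084, 0.0021, 0.0191)
v' = (-0.9400, 1.6310, 1.9270)
ω' = (-0.2555, 1.1909, -1.4891)

precession coupling ω×(Iω) = (0.0720, -0.0060, -0.0144)
(τ − ω×Iω)/I = (-2.7750, -0.4571, 0.5440)
ω' = ω + α·dt = (-0.2555, 1.1909, -1.4891)
2q̇ = q⊗(0,ω) = (0.1414214, 0.1414214, 0.2121321, 1.9091889)
q + ½dt·q⊗(0,ω), renormalized = (-0.7056, 0.7084, 0.0021, 0.0191)
a = (-2.0000, 1.5500, 1.3500)
new position p' = (-1.8180, -2.5680, -1.6620)
v' = v + a·dt = (-0.9400, 1.6310, 1.9270)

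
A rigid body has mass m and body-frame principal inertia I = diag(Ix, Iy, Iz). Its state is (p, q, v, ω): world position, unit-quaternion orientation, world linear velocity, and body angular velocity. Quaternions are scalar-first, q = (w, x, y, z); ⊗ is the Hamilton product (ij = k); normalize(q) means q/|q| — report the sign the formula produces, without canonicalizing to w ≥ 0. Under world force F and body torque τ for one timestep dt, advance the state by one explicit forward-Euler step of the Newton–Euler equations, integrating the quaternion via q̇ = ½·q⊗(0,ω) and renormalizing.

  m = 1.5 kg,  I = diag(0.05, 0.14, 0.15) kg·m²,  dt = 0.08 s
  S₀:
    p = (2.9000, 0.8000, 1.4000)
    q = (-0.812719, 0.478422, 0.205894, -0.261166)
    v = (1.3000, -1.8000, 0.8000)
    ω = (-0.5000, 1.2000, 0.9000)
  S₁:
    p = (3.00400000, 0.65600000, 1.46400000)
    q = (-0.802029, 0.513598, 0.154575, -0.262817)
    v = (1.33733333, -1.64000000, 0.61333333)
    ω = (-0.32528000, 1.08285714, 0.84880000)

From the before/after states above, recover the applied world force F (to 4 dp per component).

F = (0.7000, 3.0000, -3.5000)

velocity change Δv = (0.03733333, 0.16000000, -0.18666667)
m·(v₁−v₀)/dt = (0.7000, 3.0000, -3.5000)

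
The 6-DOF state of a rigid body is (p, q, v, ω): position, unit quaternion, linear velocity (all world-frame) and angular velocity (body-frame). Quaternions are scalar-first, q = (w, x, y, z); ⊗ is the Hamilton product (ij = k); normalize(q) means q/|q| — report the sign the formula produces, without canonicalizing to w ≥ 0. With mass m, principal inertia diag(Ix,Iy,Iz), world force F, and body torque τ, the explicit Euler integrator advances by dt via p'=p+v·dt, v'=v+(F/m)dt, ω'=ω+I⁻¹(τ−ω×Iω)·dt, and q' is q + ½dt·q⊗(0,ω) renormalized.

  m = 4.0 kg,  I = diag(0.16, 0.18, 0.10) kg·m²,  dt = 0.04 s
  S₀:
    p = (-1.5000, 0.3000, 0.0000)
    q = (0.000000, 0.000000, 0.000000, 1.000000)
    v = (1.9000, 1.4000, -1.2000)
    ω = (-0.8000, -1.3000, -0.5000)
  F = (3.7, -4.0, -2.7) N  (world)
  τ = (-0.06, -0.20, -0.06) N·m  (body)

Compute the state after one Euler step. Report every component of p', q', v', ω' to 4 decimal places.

a = (0.9250, -1.0000, -0.6750)
new position p' = (-1.4240, 0.3560, -0.0480)
v + (F/m)dt = (1.9370, 1.3600, -1.2270)
ω×(Iω) gyroscopic = (-0.0520, 0.0240, 0.0208)
angular accel α = (-0.0500, -1.2444, -0.8080)
new body rate ω' = (-0.8020, -1.3498, -0.5323)
2q̇ = q⊗(0,ω) = (0.5000000, 1.3000000, -0.8000000, 0.0000000)
updated quaternion q' = (0.0100, 0.0260, -0.0160, 0.9995)

p' = (-1.4240, 0.3560, -0.0480)
q' = (0.0100, 0.0260, -0.0160, 0.9995)
v' = (1.9370, 1.3600, -1.2270)
ω' = (-0.8020, -1.3498, -0.5323)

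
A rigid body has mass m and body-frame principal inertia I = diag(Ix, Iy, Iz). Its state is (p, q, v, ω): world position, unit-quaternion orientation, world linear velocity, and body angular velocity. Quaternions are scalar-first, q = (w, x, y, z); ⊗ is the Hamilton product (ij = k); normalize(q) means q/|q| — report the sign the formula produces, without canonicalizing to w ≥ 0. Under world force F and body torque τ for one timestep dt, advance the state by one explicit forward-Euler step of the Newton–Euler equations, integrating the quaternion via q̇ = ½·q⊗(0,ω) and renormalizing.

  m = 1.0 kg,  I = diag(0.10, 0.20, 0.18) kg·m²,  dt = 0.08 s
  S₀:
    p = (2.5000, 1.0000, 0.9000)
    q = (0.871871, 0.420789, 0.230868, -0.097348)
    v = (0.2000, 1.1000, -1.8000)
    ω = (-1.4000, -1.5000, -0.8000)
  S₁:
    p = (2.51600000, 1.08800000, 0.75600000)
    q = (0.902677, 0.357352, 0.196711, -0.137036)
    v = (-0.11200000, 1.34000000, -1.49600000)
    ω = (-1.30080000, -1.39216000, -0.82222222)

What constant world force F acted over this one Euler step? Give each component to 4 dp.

v₁ − v₀ = (-0.31200000, 0.24000000, 0.30400000)
m·(v₁−v₀)/dt = (-3.9000, 3.0000, 3.8000)

F = (-3.9000, 3.0000, 3.8000)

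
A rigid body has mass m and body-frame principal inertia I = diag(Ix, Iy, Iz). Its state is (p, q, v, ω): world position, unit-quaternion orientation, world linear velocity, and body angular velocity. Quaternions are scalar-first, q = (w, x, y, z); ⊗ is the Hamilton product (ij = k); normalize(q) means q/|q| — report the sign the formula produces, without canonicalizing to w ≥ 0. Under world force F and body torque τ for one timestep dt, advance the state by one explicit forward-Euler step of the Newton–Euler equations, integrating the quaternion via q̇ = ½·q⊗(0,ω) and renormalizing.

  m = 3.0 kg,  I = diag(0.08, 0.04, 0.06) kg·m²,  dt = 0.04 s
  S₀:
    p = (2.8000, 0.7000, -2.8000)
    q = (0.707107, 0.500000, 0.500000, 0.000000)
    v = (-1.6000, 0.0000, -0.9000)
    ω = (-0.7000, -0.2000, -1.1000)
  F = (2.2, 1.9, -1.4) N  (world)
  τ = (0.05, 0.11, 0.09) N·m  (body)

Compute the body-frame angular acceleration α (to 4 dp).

α = (0.5700, 2.3650, 1.5933)

ω×(Iω) gyroscopic = (0.0044, 0.0154, -0.0056)
(τ − ω×Iω)/I = (0.5700, 2.3650, 1.5933)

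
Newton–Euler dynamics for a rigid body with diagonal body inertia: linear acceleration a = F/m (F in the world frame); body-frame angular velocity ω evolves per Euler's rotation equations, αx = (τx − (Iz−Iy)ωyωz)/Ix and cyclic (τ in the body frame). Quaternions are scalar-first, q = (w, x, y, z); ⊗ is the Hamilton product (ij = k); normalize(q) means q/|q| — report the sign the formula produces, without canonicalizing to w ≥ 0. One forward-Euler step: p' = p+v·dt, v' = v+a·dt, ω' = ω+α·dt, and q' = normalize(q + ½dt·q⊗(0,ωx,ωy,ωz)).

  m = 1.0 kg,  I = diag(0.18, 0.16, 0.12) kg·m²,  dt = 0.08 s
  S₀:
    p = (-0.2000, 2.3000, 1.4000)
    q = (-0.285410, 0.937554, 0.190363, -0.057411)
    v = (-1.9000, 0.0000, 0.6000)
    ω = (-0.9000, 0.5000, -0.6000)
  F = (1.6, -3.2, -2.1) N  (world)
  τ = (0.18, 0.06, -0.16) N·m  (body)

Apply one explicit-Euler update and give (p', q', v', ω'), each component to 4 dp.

p + v·dt = (-0.3520, 2.3000, 1.4480)
v + (F/m)dt = (-1.7720, -0.2560, 0.4320)
precession coupling ω×(Iω) = (0.0120, 0.0324, 0.0090)
α = I⁻¹(τ − ω×Iω) = (0.9333, 0.1725, -1.4083)
new body rate ω' = (-0.8253, 0.5138, -0.7127)
2q̇ = q⊗(0,ω) = (0.7141705, 0.1713567, 0.4714973, 0.8113497)
updated quaternion q' = (-0.2566, 0.9433, 0.2090, -0.0249)

p' = (-0.3520, 2.3000, 1.4480)
q' = (-0.2566, 0.9433, 0.2090, -0.0249)
v' = (-1.7720, -0.2560, 0.4320)
ω' = (-0.8253, 0.5138, -0.7127)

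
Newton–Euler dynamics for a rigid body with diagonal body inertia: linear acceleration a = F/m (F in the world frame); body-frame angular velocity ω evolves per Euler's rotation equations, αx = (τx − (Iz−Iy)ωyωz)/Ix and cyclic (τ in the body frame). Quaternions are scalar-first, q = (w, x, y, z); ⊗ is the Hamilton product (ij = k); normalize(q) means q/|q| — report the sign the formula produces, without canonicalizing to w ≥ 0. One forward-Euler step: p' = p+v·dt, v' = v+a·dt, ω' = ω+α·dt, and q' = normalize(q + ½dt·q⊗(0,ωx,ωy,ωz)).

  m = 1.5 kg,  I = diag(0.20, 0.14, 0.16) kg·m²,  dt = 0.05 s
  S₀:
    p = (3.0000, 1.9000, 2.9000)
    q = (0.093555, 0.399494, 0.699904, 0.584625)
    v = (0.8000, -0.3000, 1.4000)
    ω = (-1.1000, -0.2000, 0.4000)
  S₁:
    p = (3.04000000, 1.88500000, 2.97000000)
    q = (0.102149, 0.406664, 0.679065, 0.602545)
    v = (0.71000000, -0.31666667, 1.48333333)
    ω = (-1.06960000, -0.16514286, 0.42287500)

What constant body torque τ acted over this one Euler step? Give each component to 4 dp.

rate change Δω = (0.03040000, 0.03485714, 0.02287500)
I·α + gyro = (0.1200, 0.0800, 0.0600)

τ = (0.1200, 0.0800, 0.0600)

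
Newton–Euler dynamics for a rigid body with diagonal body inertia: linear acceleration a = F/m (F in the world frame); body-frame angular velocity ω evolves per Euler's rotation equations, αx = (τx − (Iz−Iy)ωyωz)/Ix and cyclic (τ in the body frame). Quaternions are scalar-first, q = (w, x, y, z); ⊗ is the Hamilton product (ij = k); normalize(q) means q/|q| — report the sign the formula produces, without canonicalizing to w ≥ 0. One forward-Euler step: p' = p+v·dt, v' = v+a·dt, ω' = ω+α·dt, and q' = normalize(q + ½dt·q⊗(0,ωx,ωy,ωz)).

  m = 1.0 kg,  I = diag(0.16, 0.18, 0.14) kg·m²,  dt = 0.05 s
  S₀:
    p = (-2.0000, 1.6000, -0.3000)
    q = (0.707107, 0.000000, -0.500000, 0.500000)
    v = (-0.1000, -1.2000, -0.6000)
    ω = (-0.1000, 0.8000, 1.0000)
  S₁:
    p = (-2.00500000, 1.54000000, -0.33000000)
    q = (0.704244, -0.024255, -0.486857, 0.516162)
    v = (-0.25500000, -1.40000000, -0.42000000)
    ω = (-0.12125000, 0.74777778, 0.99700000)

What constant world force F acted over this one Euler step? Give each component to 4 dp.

F = (-3.1000, -4.0000, 3.6000)

v₁ − v₀ = (-0.15500000, -0.20000000, 0.18000000)
F = m·Δv/dt = (-3.1000, -4.0000, 3.6000)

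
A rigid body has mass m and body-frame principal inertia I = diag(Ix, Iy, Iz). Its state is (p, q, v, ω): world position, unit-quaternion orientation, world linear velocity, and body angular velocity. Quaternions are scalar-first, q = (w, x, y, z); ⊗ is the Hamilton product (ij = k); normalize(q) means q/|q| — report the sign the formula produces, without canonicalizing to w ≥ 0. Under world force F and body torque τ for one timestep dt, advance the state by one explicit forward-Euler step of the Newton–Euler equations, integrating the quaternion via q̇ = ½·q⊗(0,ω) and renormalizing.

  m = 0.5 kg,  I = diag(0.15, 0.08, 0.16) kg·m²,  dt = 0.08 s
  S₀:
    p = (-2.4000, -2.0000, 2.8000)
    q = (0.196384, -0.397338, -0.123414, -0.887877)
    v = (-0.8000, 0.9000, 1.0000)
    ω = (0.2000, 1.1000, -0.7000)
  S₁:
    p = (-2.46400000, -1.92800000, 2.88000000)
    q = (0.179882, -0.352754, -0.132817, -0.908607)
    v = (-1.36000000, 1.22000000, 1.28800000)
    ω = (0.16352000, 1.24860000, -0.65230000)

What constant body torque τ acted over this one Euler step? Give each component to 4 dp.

τ = (-0.1300, 0.1500, 0.0800)

ω₁ − ω₀ = (-0.03648000, 0.14860000, 0.04770000)
ω₀×(Iω₀) = (-0.0616, 0.0014, -0.0154)
τ = I·(Δω/dt) + ω₀×(Iω₀) = (-0.1300, 0.1500, 0.0800)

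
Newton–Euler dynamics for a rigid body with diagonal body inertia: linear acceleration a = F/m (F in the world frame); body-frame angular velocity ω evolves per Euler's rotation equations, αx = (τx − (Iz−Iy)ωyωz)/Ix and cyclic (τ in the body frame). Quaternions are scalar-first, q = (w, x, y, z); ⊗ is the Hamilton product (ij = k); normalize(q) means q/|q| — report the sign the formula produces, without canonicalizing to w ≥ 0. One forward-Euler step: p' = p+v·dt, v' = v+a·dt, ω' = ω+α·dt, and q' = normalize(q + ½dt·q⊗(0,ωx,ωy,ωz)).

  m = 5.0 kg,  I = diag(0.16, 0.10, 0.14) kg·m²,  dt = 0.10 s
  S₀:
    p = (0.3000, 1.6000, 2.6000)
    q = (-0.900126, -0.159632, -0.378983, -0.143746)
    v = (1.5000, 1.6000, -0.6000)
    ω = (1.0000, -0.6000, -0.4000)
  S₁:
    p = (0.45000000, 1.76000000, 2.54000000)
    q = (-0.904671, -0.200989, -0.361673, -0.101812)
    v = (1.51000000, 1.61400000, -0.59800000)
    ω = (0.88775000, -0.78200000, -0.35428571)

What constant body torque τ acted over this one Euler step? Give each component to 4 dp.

τ = (-0.1700, -0.1900, 0.1000)

rate change Δω = (-0.11225000, -0.18200000, 0.04571429)
ω₀×(Iω₀) = (0.0096, -0.0080, 0.0360)
τ = I·(Δω/dt) + ω₀×(Iω₀) = (-0.1700, -0.1900, 0.1000)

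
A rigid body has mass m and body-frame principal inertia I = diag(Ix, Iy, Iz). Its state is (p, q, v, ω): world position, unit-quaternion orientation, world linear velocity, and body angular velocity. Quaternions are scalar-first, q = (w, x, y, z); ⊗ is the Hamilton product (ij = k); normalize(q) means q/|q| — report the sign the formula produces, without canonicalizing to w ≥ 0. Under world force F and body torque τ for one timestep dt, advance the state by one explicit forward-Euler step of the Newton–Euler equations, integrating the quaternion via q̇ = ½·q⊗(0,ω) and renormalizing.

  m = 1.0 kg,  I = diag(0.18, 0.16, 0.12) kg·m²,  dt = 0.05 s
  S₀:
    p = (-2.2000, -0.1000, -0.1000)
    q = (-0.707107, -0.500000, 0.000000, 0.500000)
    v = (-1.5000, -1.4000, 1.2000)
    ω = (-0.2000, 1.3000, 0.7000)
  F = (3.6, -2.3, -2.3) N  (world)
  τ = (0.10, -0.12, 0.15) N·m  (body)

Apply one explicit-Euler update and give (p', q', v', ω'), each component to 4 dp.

ω×(Iω) gyroscopic = (-0.0364, -0.0084, 0.0052)
(τ − ω×Iω)/I = (0.7578, -0.6975, 1.2067)
ω' = ω + α·dt = (-0.1621, 1.2651, 0.7603)
q⊗(0,ω) = (-0.4500000, -0.5085786, -0.6692391, -1.1449749)
q + ½dt·q⊗(0,ω), renormalized = (-0.7179, -0.5124, -0.0167, 0.4710)
p + v·dt = (-2.2750, -0.1700, -0.0400)
new velocity v' = (-1.3200, -1.5150, 1.0850)

p' = (-2.2750, -0.1700, -0.0400)
q' = (-0.7179, -0.5124, -0.0167, 0.4710)
v' = (-1.3200, -1.5150, 1.0850)
ω' = (-0.1621, 1.2651, 0.7603)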